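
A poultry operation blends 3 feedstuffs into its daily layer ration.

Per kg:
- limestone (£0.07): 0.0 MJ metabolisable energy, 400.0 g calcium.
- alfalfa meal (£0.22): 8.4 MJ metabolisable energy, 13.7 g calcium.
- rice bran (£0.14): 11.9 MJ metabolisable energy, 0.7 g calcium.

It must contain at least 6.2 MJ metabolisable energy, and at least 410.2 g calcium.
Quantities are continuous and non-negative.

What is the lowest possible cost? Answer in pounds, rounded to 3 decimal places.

£0.145

Set it up as a linear program. Let x1 = kg of limestone, x2 = kg of alfalfa meal, x3 = kg of rice bran.
Minimise 0.07x1 + 0.22x2 + 0.14x3 subject to:
  8.4x2 + 11.9x3 ≥ 6.2   (metabolisable energy)
  400x1 + 13.7x2 + 0.7x3 ≥ 410.2   (calcium)
  x1, x2, x3 ≥ 0.
The cheapest feasible vertex uses only limestone, rice bran; alfalfa meal is not used. The metabolisable energy and calcium requirements are met with equality.
Solving gives x1 = 1.025, x3 = 0.521.
Total cost: 0.07·1.025 + 0.14·0.521 = 0.14469.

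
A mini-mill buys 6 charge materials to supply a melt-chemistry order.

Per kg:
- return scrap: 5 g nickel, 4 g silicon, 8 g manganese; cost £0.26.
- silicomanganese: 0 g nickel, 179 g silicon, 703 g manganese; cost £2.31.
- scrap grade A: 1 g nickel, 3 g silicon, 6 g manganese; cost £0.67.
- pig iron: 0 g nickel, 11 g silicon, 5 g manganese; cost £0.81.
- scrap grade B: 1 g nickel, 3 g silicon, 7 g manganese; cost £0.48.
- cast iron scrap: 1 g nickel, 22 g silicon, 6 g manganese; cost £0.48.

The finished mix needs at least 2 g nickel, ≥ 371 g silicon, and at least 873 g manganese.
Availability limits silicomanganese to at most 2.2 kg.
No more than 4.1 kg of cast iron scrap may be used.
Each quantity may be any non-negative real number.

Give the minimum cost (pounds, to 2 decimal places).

£4.87

This is a linear program. Let x1 = kg of return scrap, x2 = kg of silicomanganese, x3 = kg of scrap grade A, x4 = kg of pig iron, x5 = kg of scrap grade B, x6 = kg of cast iron scrap.
Minimise 0.26x1 + 2.31x2 + 0.67x3 + 0.81x4 + 0.48x5 + 0.48x6 subject to:
  5x1 + 1x3 + 1x5 + 1x6 ≥ 2   (nickel)
  4x1 + 179x2 + 3x3 + 11x4 + 3x5 + 22x6 ≥ 371   (silicon)
  8x1 + 703x2 + 6x3 + 5x4 + 7x5 + 6x6 ≥ 873   (manganese)
  x2 ≤ 2.2
  x6 ≤ 4.1
  x1, x2, x3, x4, x5, x6 ≥ 0.
The minimum-cost mix takes nothing from scrap grade A, pig iron, scrap grade B, cast iron scrap — only return scrap, silicomanganese. Binding constraints: nickel and silicon.
So return scrap = 0.4 kg, silicomanganese = 2.064 kg.
Hence cost = 0.26·0.4 + 2.31·2.064 = £4.8718.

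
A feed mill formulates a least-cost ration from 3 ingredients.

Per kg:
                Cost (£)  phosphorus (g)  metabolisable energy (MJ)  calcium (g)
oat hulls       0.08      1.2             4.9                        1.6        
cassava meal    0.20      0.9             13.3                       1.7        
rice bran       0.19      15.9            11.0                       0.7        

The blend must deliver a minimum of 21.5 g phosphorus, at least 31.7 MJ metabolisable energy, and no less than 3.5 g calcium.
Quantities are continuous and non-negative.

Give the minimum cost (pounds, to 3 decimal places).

This is a linear program. Let x1 = kg of oat hulls, x2 = kg of cassava meal, x3 = kg of rice bran.
Minimise 0.08x1 + 0.2x2 + 0.19x3 s.t.:
  1.2x1 + 0.9x2 + 15.9x3 ≥ 21.5   (phosphorus)
  4.9x1 + 13.3x2 + 11x3 ≥ 31.7   (metabolisable energy)
  1.6x1 + 1.7x2 + 0.7x3 ≥ 3.5   (calcium)
  x1, x2, x3 ≥ 0.
The optimal mix uses every input. Binding constraints: phosphorus, metabolisable energy, calcium.
So oat hulls = 0.3449 kg, cassava meal = 1.217 kg, rice bran = 1.257 kg.
Objective = 0.08·0.3449 + 0.2·1.217 + 0.19·1.257 = 0.50982.

£0.510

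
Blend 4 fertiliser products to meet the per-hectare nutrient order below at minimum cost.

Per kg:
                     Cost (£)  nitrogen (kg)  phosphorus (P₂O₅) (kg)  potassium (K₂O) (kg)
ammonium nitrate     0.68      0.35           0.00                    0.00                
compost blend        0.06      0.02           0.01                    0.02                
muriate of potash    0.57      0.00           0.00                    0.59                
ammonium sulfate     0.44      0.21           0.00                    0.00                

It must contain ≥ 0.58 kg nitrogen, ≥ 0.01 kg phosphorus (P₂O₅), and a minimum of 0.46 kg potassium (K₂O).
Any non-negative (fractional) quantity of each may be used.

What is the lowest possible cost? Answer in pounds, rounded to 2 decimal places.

This is a linear program. Let x1 = kg of ammonium nitrate, x2 = kg of compost blend, x3 = kg of muriate of potash, x4 = kg of ammonium sulfate.
Minimize 0.68x1 + 0.06x2 + 0.57x3 + 0.44x4 with:
  0.35x1 + 0.02x2 + 0.21x4 ≥ 0.58   (nitrogen)
  0.01x2 ≥ 0.01   (phosphorus (P₂O₅))
  0.02x2 + 0.59x3 ≥ 0.46   (potassium (K₂O))
  x1, x2, x3, x4 ≥ 0.
At the optimum only ammonium nitrate, compost blend, muriate of potash are positive (ammonium sulfate = 0). The nitrogen, phosphorus (P₂O₅), potassium (K₂O) requirements are met with equality.
So ammonium nitrate = 1.6 kg, compost blend = 1 kg, muriate of potash = 0.7458 kg.
Hence cost = 0.68·1.6 + 0.06·1 + 0.57·0.7458 = £1.5731.

£1.57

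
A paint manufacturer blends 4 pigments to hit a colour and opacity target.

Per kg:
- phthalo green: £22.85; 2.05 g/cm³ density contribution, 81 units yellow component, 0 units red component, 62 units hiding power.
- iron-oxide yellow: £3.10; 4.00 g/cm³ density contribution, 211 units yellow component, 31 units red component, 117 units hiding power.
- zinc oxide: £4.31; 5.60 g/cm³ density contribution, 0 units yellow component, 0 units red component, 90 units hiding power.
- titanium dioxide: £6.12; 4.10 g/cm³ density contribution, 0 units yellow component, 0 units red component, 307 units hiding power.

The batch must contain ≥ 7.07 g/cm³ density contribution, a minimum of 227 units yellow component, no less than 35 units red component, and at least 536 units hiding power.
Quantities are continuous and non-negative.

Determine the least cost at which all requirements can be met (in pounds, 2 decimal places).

£11.55

Let x1 = kg of phthalo green, x2 = kg of iron-oxide yellow, x3 = kg of zinc oxide, x4 = kg of titanium dioxide.
Minimize 22.85x1 + 3.1x2 + 4.31x3 + 6.12x4 with:
  2.05x1 + 4x2 + 5.6x3 + 4.1x4 ≥ 7.07   (density contribution)
  81x1 + 211x2 ≥ 227   (yellow component)
  31x2 ≥ 35   (red component)
  62x1 + 117x2 + 90x3 + 307x4 ≥ 536   (hiding power)
  x1, x2, x3, x4 ≥ 0.
At the optimum only iron-oxide yellow, titanium dioxide are positive (phthalo green, zinc oxide = 0). There the red component and hiding power constraints are tight.
So iron-oxide yellow = 1.129 kg, titanium dioxide = 1.316 kg.
Cost = 3.1·1.129 + 6.12·1.316 = 11.5538.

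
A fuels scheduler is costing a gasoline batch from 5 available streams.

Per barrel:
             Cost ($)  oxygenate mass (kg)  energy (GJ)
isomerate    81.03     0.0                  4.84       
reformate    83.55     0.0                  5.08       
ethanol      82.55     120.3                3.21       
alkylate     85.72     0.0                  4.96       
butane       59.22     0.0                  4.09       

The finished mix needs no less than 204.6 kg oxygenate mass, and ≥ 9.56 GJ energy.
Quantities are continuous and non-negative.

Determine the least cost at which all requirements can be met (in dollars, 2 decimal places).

This is a linear program. Let x1 = barrels of isomerate, x2 = barrels of reformate, x3 = barrels of ethanol, x4 = barrels of alkylate, x5 = barrels of butane.
Minimise 81.03x1 + 83.55x2 + 82.55x3 + 85.72x4 + 59.22x5 subject to:
  120.3x3 ≥ 204.6   (oxygenate mass)
  4.84x1 + 5.08x2 + 3.21x3 + 4.96x4 + 4.09x5 ≥ 9.56   (energy)
  x1, x2, x3, x4, x5 ≥ 0.
The cheapest feasible vertex uses only ethanol, butane; isomerate, reformate, alkylate are not used. Binding constraints: oxygenate mass and energy.
So ethanol = 1.7007 barrels, butane = 1.0026 barrels.
Cost = 82.55·1.7007 + 59.22·1.0026 = 199.7668.

$199.77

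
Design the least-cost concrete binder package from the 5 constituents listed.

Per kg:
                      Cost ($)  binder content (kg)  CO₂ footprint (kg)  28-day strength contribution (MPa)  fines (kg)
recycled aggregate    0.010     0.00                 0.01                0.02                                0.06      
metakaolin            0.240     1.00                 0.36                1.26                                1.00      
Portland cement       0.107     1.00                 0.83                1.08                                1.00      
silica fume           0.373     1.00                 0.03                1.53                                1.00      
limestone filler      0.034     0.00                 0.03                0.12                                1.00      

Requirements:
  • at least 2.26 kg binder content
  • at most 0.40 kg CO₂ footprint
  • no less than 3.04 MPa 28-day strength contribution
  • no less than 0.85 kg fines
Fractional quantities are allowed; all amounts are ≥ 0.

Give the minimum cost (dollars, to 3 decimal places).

$0.709

Treat it as an LP. Let x1 = kg of recycled aggregate, x2 = kg of metakaolin, x3 = kg of Portland cement, x4 = kg of silica fume, x5 = kg of limestone filler.
min 0.01x1 + 0.24x2 + 0.107x3 + 0.373x4 + 0.034x5 with:
  1x2 + 1x3 + 1x4 ≥ 2.26   (binder content)
  0.01x1 + 0.36x2 + 0.83x3 + 0.03x4 + 0.03x5 ≤ 0.4   (CO₂ footprint)
  0.02x1 + 1.26x2 + 1.08x3 + 1.53x4 + 0.12x5 ≥ 3.04   (28-day strength contribution)
  0.06x1 + 1x2 + 1x3 + 1x4 + 1x5 ≥ 0.85   (fines)
  x1, x2, x3, x4, x5 ≥ 0.
The minimum-cost mix takes nothing from recycled aggregate, Portland cement, limestone filler — only metakaolin, silica fume. Binding constraints: binder content and CO₂ footprint.
Optimal quantities: metakaolin = 1.007 kg, silica fume = 1.253 kg.
Total cost: 0.24·1.007 + 0.373·1.253 = 0.70905.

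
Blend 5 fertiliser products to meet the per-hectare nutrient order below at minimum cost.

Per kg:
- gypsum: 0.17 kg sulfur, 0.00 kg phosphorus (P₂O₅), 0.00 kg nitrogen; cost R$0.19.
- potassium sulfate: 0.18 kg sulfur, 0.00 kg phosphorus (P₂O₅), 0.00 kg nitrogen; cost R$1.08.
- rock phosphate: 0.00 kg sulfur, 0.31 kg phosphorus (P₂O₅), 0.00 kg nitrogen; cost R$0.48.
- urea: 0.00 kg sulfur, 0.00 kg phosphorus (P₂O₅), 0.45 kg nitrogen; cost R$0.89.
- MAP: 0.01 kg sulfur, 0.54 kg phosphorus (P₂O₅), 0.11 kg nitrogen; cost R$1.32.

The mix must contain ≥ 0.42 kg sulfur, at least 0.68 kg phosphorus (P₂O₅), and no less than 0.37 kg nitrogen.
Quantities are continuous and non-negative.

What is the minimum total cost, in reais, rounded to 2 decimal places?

R$2.25

Let x1 = kg of gypsum, x2 = kg of potassium sulfate, x3 = kg of rock phosphate, x4 = kg of urea, x5 = kg of MAP.
Minimize 0.19x1 + 1.08x2 + 0.48x3 + 0.89x4 + 1.32x5 s.t.:
  0.17x1 + 0.18x2 + 0.01x5 ≥ 0.42   (sulfur)
  0.31x3 + 0.54x5 ≥ 0.68   (phosphorus (P₂O₅))
  0.45x4 + 0.11x5 ≥ 0.37   (nitrogen)
  x1, x2, x3, x4, x5 ≥ 0.
The optimal basis is {gypsum, rock phosphate, urea}; potassium sulfate, MAP drop out. Binding constraints: sulfur, phosphorus (P₂O₅), nitrogen.
Solving gives x1 = 2.471, x3 = 2.194, x4 = 0.8222.
Objective = 0.19·2.471 + 0.48·2.194 + 0.89·0.8222 = 2.2544.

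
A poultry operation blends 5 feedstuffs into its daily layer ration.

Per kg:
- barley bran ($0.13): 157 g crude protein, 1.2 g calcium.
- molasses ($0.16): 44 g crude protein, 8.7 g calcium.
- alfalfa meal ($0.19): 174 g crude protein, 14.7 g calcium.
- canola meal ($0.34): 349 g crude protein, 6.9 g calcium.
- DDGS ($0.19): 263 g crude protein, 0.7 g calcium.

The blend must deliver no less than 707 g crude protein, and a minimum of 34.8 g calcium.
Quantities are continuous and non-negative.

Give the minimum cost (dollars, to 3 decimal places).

$0.659

Set it up as a linear program. Let x1 = kg of barley bran, x2 = kg of molasses, x3 = kg of alfalfa meal, x4 = kg of canola meal, x5 = kg of DDGS.
Minimise 0.13x1 + 0.16x2 + 0.19x3 + 0.34x4 + 0.19x5 with:
  157x1 + 44x2 + 174x3 + 349x4 + 263x5 ≥ 707   (crude protein)
  1.2x1 + 8.7x2 + 14.7x3 + 6.9x4 + 0.7x5 ≥ 34.8   (calcium)
  x1, x2, x3, x4, x5 ≥ 0.
The optimal basis is {alfalfa meal, DDGS}; barley bran, molasses, canola meal drop out. There the crude protein and calcium constraints are tight.
Optimal quantities: alfalfa meal = 2.312 kg, DDGS = 1.158 kg.
Objective = 0.19·2.312 + 0.19·1.158 = 0.65930.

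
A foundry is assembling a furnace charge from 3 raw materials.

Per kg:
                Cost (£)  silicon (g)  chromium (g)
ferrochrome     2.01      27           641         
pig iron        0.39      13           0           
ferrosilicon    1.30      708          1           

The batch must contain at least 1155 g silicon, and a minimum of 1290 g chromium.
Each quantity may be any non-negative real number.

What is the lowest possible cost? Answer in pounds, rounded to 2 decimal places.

Treat it as an LP. Let x1 = kg of ferrochrome, x2 = kg of pig iron, x3 = kg of ferrosilicon.
min 2.01x1 + 0.39x2 + 1.3x3 subject to:
  27x1 + 13x2 + 708x3 ≥ 1155   (silicon)
  641x1 + 1x3 ≥ 1290   (chromium)
  x1, x2, x3 ≥ 0.
The optimal basis is {ferrochrome, ferrosilicon}; pig iron drops out. Binding constraints: silicon and chromium.
So ferrochrome = 2.01 kg, ferrosilicon = 1.555 kg.
Hence cost = 2.01·2.01 + 1.3·1.555 = £6.0616.

£6.06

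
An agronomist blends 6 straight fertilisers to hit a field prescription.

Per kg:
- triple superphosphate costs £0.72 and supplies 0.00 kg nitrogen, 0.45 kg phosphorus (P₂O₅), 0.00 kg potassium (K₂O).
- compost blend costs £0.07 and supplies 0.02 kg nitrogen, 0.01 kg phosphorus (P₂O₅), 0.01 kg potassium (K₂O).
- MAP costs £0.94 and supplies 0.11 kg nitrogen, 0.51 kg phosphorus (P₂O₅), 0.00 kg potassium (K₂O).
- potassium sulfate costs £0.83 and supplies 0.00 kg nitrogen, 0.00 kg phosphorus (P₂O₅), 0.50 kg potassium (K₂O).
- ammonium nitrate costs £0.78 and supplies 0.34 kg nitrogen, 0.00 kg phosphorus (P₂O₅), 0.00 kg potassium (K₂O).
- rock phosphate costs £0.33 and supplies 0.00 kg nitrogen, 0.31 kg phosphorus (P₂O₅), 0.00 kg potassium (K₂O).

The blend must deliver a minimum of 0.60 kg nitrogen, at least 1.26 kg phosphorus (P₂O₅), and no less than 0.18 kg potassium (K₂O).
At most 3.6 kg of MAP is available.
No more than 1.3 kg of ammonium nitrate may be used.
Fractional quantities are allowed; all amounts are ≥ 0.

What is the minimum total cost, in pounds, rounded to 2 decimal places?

£2.96

This is a linear program. Let x1 = kg of triple superphosphate, x2 = kg of compost blend, x3 = kg of MAP, x4 = kg of potassium sulfate, x5 = kg of ammonium nitrate, x6 = kg of rock phosphate.
min 0.72x1 + 0.07x2 + 0.94x3 + 0.83x4 + 0.78x5 + 0.33x6 subject to:
  0.02x2 + 0.11x3 + 0.34x5 ≥ 0.6   (nitrogen)
  0.45x1 + 0.01x2 + 0.51x3 + 0.31x6 ≥ 1.26   (phosphorus (P₂O₅))
  0.01x2 + 0.5x4 ≥ 0.18   (potassium (K₂O))
  x3 ≤ 3.6
  x5 ≤ 1.3
  x1, x2, x3, x4, x5, x6 ≥ 0.
The cheapest feasible vertex uses only compost blend, ammonium nitrate, rock phosphate; triple superphosphate, MAP, potassium sulfate are not used. Binding constraints: nitrogen, phosphorus (P₂O₅), potassium (K₂O).
Optimal quantities: compost blend = 18 kg, ammonium nitrate = 0.7059 kg, rock phosphate = 3.484 kg.
Cost = 0.07·18 + 0.78·0.7059 + 0.33·3.484 = 2.9603.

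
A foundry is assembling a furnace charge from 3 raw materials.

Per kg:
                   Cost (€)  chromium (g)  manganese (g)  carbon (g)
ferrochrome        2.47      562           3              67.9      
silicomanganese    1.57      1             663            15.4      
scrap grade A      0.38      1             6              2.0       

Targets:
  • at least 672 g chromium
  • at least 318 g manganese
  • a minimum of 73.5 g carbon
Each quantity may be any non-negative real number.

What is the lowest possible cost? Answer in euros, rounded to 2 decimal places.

€3.70

Treat it as an LP. Let x1 = kg of ferrochrome, x2 = kg of silicomanganese, x3 = kg of scrap grade A.
Minimize 2.47x1 + 1.57x2 + 0.38x3 subject to:
  562x1 + 1x2 + 1x3 ≥ 672   (chromium)
  3x1 + 663x2 + 6x3 ≥ 318   (manganese)
  67.9x1 + 15.4x2 + 2x3 ≥ 73.5   (carbon)
  x1, x2, x3 ≥ 0.
At the optimum only ferrochrome, silicomanganese are positive (scrap grade A = 0). Binding constraints: chromium and manganese.
That vertex is x1 = 1.195, x2 = 0.4742.
Cost = 2.47·1.195 + 1.57·0.4742 = 3.6961.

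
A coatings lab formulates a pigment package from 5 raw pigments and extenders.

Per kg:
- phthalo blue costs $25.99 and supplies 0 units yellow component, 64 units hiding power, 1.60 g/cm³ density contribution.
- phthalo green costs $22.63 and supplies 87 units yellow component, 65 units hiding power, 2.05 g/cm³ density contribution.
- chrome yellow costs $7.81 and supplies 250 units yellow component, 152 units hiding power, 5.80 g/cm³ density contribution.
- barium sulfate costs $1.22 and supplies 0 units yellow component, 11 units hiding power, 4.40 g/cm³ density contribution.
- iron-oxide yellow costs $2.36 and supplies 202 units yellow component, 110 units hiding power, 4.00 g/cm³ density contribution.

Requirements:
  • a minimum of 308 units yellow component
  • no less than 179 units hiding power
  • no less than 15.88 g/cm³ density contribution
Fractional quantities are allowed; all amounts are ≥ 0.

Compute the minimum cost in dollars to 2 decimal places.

$6.31

Treat it as an LP. Let x1 = kg of phthalo blue, x2 = kg of phthalo green, x3 = kg of chrome yellow, x4 = kg of barium sulfate, x5 = kg of iron-oxide yellow.
Minimise 25.99x1 + 22.63x2 + 7.81x3 + 1.22x4 + 2.36x5 with:
  87x2 + 250x3 + 202x5 ≥ 308   (yellow component)
  64x1 + 65x2 + 152x3 + 11x4 + 110x5 ≥ 179   (hiding power)
  1.6x1 + 2.05x2 + 5.8x3 + 4.4x4 + 4x5 ≥ 15.88   (density contribution)
  x1, x2, x3, x4, x5 ≥ 0.
The optimal basis is {barium sulfate, iron-oxide yellow}; phthalo blue, phthalo green, chrome yellow drop out. Binding constraints: yellow component and density contribution.
Optimal quantities: barium sulfate = 2.223 kg, iron-oxide yellow = 1.525 kg.
Hence cost = 1.22·2.223 + 2.36·1.525 = $6.3111.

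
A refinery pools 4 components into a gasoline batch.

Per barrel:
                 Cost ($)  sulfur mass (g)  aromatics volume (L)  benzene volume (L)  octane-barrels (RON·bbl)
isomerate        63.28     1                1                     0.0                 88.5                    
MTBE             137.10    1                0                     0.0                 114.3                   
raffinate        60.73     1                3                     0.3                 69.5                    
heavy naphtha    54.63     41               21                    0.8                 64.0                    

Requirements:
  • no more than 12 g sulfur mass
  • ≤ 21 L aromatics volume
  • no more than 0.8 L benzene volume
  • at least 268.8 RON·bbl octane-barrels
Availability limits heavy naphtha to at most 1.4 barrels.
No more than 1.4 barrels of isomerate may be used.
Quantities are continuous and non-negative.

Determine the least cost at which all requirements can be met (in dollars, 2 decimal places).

Let x1 = barrels of isomerate, x2 = barrels of MTBE, x3 = barrels of raffinate, x4 = barrels of heavy naphtha.
Minimize 63.28x1 + 137.1x2 + 60.73x3 + 54.63x4 s.t.:
  1x1 + 1x2 + 1x3 + 41x4 ≤ 12   (sulfur mass)
  1x1 + 3x3 + 21x4 ≤ 21   (aromatics volume)
  0.3x3 + 0.8x4 ≤ 0.8   (benzene volume)
  88.5x1 + 114.3x2 + 69.5x3 + 64x4 ≥ 268.8   (octane-barrels)
  x4 ≤ 1.4
  x1 ≤ 1.4
  x1, x2, x3, x4 ≥ 0.
The minimum-cost mix takes nothing from MTBE — only isomerate, raffinate, heavy naphtha. There the sulfur mass, octane-barrels, the isomerate cap constraints are tight.
So isomerate = 1.4 barrels, raffinate = 1.8892 barrels, heavy naphtha = 0.21246 barrels.
Total cost: 63.28·1.4 + 60.73·1.8892 + 54.63·0.21246 = 214.9298.

$214.93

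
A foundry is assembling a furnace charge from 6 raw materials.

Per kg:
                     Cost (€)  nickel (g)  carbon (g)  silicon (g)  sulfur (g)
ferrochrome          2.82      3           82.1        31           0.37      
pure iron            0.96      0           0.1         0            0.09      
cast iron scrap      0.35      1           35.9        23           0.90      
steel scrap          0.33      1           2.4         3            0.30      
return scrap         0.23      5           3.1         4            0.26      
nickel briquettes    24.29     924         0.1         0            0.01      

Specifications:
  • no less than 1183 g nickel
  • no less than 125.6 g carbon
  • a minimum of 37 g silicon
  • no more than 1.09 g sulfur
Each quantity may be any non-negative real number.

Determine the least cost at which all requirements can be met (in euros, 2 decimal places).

€34.68

Let x1 = kg of ferrochrome, x2 = kg of pure iron, x3 = kg of cast iron scrap, x4 = kg of steel scrap, x5 = kg of return scrap, x6 = kg of nickel briquettes.
Minimize 2.82x1 + 0.96x2 + 0.35x3 + 0.33x4 + 0.23x5 + 24.29x6 s.t.:
  3x1 + 1x3 + 1x4 + 5x5 + 924x6 ≥ 1183   (nickel)
  82.1x1 + 0.1x2 + 35.9x3 + 2.4x4 + 3.1x5 + 0.1x6 ≥ 125.6   (carbon)
  31x1 + 23x3 + 3x4 + 4x5 ≥ 37   (silicon)
  0.37x1 + 0.09x2 + 0.9x3 + 0.3x4 + 0.26x5 + 0.01x6 ≤ 1.09   (sulfur)
  x1, x2, x3, x4, x5, x6 ≥ 0.
At the optimum only ferrochrome, cast iron scrap, nickel briquettes are positive (pure iron, steel scrap, return scrap = 0). Binding constraints: nickel, carbon, sulfur.
Optimal quantities: ferrochrome = 1.2251 kg, cast iron scrap = 0.69327 kg, nickel briquettes = 1.2756 kg.
Objective = 2.82·1.2251 + 0.35·0.69327 + 24.29·1.2756 = 34.6818.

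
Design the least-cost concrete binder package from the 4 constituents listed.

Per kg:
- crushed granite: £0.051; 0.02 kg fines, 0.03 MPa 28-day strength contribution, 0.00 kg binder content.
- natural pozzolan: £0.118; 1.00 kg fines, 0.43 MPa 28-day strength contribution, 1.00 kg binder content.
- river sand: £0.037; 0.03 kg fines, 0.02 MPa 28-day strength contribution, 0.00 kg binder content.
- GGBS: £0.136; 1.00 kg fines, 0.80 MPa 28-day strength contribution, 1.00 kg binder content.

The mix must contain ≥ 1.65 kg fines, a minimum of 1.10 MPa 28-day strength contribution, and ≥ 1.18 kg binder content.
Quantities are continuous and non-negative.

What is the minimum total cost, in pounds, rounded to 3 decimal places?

Let x1 = kg of crushed granite, x2 = kg of natural pozzolan, x3 = kg of river sand, x4 = kg of GGBS.
min 0.051x1 + 0.118x2 + 0.037x3 + 0.136x4 with:
  0.02x1 + 1x2 + 0.03x3 + 1x4 ≥ 1.65   (fines)
  0.03x1 + 0.43x2 + 0.02x3 + 0.8x4 ≥ 1.1   (28-day strength contribution)
  1x2 + 1x4 ≥ 1.18   (binder content)
  x1, x2, x3, x4 ≥ 0.
The optimal basis is {natural pozzolan, GGBS}; crushed granite, river sand drop out. Binding constraints: fines and 28-day strength contribution.
Solving gives x2 = 0.5946, x4 = 1.055.
Cost = 0.118·0.5946 + 0.136·1.055 = 0.21364.

£0.214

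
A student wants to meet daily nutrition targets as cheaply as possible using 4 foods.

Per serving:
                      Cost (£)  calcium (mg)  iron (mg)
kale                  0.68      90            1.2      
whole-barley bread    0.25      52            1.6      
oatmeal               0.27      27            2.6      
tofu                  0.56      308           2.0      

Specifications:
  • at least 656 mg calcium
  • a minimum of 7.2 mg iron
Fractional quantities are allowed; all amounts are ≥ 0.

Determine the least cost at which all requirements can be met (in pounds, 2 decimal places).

Treat it as an LP. Let x1 = servings of kale, x2 = servings of whole-barley bread, x3 = servings of oatmeal, x4 = servings of tofu.
Minimise 0.68x1 + 0.25x2 + 0.27x3 + 0.56x4 s.t.:
  90x1 + 52x2 + 27x3 + 308x4 ≥ 656   (calcium)
  1.2x1 + 1.6x2 + 2.6x3 + 2x4 ≥ 7.2   (iron)
  x1, x2, x3, x4 ≥ 0.
The minimum-cost mix takes nothing from kale, whole-barley bread — only oatmeal, tofu. There the calcium and iron constraints are tight.
Optimal quantities: oatmeal = 1.213 servings, tofu = 2.024 servings.
Objective = 0.27·1.213 + 0.56·2.024 = 1.4610.

£1.46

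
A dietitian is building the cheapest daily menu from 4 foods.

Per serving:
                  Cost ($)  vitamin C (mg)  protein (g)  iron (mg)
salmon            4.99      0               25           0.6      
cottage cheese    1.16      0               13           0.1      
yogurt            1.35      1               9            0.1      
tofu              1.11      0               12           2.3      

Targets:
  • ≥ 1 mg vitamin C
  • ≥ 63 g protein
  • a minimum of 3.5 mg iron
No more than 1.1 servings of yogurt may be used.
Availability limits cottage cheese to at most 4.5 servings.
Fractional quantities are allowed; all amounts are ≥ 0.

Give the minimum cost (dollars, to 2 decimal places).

$6.22

Let x1 = servings of salmon, x2 = servings of cottage cheese, x3 = servings of yogurt, x4 = servings of tofu.
min 4.99x1 + 1.16x2 + 1.35x3 + 1.11x4 with:
  1x3 ≥ 1   (vitamin C)
  25x1 + 13x2 + 9x3 + 12x4 ≥ 63   (protein)
  0.6x1 + 0.1x2 + 0.1x3 + 2.3x4 ≥ 3.5   (iron)
  x3 ≤ 1.1
  x2 ≤ 4.5
  x1, x2, x3, x4 ≥ 0.
At the optimum only cottage cheese, yogurt, tofu are positive (salmon = 0). The vitamin C, protein, iron requirements are met with equality.
So cottage cheese = 2.906 servings, yogurt = 1 serving, tofu = 1.352 servings.
Objective = 1.16·2.906 + 1.35·1 + 1.11·1.352 = 6.2217.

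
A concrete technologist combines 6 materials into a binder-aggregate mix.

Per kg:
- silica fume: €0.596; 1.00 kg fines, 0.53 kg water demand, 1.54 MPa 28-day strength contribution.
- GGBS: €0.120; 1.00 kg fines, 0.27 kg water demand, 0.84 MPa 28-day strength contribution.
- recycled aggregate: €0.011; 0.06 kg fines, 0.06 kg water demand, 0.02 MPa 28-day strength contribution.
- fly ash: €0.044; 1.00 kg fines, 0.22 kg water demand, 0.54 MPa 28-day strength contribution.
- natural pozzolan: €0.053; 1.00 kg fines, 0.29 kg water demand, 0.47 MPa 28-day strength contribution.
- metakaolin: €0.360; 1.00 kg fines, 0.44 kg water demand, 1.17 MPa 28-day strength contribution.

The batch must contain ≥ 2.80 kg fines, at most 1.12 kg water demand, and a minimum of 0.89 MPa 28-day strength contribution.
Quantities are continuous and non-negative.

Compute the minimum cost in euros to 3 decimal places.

Let x1 = kg of silica fume, x2 = kg of GGBS, x3 = kg of recycled aggregate, x4 = kg of fly ash, x5 = kg of natural pozzolan, x6 = kg of metakaolin.
Minimise 0.596x1 + 0.12x2 + 0.011x3 + 0.044x4 + 0.053x5 + 0.36x6 s.t.:
  1x1 + 1x2 + 0.06x3 + 1x4 + 1x5 + 1x6 ≥ 2.8   (fines)
  0.53x1 + 0.27x2 + 0.06x3 + 0.22x4 + 0.29x5 + 0.44x6 ≤ 1.12   (water demand)
  1.54x1 + 0.84x2 + 0.02x3 + 0.54x4 + 0.47x5 + 1.17x6 ≥ 0.89   (28-day strength contribution)
  x1, x2, x3, x4, x5, x6 ≥ 0.
The cheapest feasible vertex uses only fly ash; silica fume, GGBS, recycled aggregate, natural pozzolan, metakaolin are not used. There the fines constraint is tight.
Optimal quantities: fly ash = 2.8 kg.
Objective = 0.044·2.8 = 0.12320.

€0.123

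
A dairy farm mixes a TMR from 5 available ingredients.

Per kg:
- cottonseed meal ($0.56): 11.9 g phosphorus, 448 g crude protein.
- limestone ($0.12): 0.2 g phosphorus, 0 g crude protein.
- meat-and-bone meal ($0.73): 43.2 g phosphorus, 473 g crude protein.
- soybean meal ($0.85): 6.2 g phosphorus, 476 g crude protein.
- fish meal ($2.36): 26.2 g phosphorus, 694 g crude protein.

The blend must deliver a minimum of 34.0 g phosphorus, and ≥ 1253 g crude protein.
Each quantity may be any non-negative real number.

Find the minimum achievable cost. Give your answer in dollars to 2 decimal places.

Let x1 = kg of cottonseed meal, x2 = kg of limestone, x3 = kg of meat-and-bone meal, x4 = kg of soybean meal, x5 = kg of fish meal.
Minimise 0.56x1 + 0.12x2 + 0.73x3 + 0.85x4 + 2.36x5 subject to:
  11.9x1 + 0.2x2 + 43.2x3 + 6.2x4 + 26.2x5 ≥ 34   (phosphorus)
  448x1 + 473x3 + 476x4 + 694x5 ≥ 1253   (crude protein)
  x1, x2, x3, x4, x5 ≥ 0.
The optimal basis is {cottonseed meal, meat-and-bone meal}; limestone, soybean meal, fish meal drop out. The phosphorus and crude protein requirements are met with equality.
Solving gives x1 = 2.772, x3 = 0.02341.
Cost = 0.56·2.772 + 0.73·0.02341 = 1.5694.

$1.57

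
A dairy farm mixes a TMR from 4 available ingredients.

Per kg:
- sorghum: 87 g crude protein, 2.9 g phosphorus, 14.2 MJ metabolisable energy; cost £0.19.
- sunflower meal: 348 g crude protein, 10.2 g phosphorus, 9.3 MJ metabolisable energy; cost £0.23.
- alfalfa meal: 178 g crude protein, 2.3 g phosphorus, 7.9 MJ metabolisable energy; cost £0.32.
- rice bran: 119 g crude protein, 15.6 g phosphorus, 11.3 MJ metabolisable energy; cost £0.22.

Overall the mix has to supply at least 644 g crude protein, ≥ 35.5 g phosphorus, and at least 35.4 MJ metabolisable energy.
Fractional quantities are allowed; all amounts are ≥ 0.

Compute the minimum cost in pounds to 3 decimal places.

£0.697

Set it up as a linear program. Let x1 = kg of sorghum, x2 = kg of sunflower meal, x3 = kg of alfalfa meal, x4 = kg of rice bran.
Minimise 0.19x1 + 0.23x2 + 0.32x3 + 0.22x4 s.t.:
  87x1 + 348x2 + 178x3 + 119x4 ≥ 644   (crude protein)
  2.9x1 + 10.2x2 + 2.3x3 + 15.6x4 ≥ 35.5   (phosphorus)
  14.2x1 + 9.3x2 + 7.9x3 + 11.3x4 ≥ 35.4   (metabolisable energy)
  x1, x2, x3, x4 ≥ 0.
The minimum-cost mix takes nothing from alfalfa meal — only sorghum, sunflower meal, rice bran. There the crude protein, phosphorus, metabolisable energy constraints are tight.
That vertex is x1 = 0.6052, x2 = 1.236, x4 = 1.355.
Cost = 0.19·0.6052 + 0.23·1.236 + 0.22·1.355 = 0.69737.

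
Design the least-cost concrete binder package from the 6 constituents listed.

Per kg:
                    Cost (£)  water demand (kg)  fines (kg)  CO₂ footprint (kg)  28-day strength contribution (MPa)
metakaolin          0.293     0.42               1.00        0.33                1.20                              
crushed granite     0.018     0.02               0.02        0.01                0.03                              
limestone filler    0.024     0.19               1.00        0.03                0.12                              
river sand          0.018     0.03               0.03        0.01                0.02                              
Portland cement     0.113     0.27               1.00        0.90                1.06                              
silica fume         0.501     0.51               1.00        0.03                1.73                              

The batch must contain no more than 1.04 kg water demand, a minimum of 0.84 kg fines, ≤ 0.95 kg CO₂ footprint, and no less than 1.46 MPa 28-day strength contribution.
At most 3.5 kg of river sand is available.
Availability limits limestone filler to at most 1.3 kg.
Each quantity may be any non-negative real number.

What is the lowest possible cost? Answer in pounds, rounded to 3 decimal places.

£0.213

Let x1 = kg of metakaolin, x2 = kg of crushed granite, x3 = kg of limestone filler, x4 = kg of river sand, x5 = kg of Portland cement, x6 = kg of silica fume.
min 0.293x1 + 0.018x2 + 0.024x3 + 0.018x4 + 0.113x5 + 0.501x6 subject to:
  0.42x1 + 0.02x2 + 0.19x3 + 0.03x4 + 0.27x5 + 0.51x6 ≤ 1.04   (water demand)
  1x1 + 0.02x2 + 1x3 + 0.03x4 + 1x5 + 1x6 ≥ 0.84   (fines)
  0.33x1 + 0.01x2 + 0.03x3 + 0.01x4 + 0.9x5 + 0.03x6 ≤ 0.95   (CO₂ footprint)
  1.2x1 + 0.03x2 + 0.12x3 + 0.02x4 + 1.06x5 + 1.73x6 ≥ 1.46   (28-day strength contribution)
  x4 ≤ 3.5
  x3 ≤ 1.3
  x1, x2, x3, x4, x5, x6 ≥ 0.
At the optimum only limestone filler, Portland cement, silica fume are positive (metakaolin, crushed granite, river sand = 0). Binding constraints: CO₂ footprint, 28-day strength contribution, the limestone filler cap.
That vertex is x3 = 1.3, x5 = 1.008, x6 = 0.1363.
Hence cost = 0.024·1.3 + 0.113·1.008 + 0.501·0.1363 = £0.21339.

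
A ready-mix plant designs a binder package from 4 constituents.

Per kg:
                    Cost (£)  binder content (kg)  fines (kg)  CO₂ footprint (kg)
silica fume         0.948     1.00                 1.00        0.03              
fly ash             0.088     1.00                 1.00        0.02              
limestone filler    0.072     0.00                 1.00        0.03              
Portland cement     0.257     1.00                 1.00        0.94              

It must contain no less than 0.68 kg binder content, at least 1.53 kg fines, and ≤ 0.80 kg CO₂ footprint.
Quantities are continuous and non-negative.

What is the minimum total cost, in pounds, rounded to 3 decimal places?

£0.121

Let x1 = kg of silica fume, x2 = kg of fly ash, x3 = kg of limestone filler, x4 = kg of Portland cement.
min 0.948x1 + 0.088x2 + 0.072x3 + 0.257x4 with:
  1x1 + 1x2 + 1x4 ≥ 0.68   (binder content)
  1x1 + 1x2 + 1x3 + 1x4 ≥ 1.53   (fines)
  0.03x1 + 0.02x2 + 0.03x3 + 0.94x4 ≤ 0.8   (CO₂ footprint)
  x1, x2, x3, x4 ≥ 0.
The cheapest feasible vertex uses only fly ash, limestone filler; silica fume, Portland cement are not used. The binder content and fines requirements are met with equality.
That vertex is x2 = 0.68, x3 = 0.85.
Objective = 0.088·0.68 + 0.072·0.85 = 0.12104.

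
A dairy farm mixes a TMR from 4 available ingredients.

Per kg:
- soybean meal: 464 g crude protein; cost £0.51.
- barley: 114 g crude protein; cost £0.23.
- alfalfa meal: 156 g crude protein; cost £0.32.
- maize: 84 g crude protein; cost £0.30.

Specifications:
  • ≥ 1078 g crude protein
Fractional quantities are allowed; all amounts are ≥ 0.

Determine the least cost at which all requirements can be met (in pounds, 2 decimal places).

Set it up as a linear program. Let x1 = kg of soybean meal, x2 = kg of barley, x3 = kg of alfalfa meal, x4 = kg of maize.
min 0.51x1 + 0.23x2 + 0.32x3 + 0.3x4 with:
  464x1 + 114x2 + 156x3 + 84x4 ≥ 1078   (crude protein)
  x1, x2, x3, x4 ≥ 0.
The minimum-cost mix takes nothing from barley, alfalfa meal, maize — only soybean meal. Binding constraint: crude protein.
Optimal quantities: soybean meal = 2.323 kg.
Total cost: 0.51·2.323 = 1.1847.

£1.18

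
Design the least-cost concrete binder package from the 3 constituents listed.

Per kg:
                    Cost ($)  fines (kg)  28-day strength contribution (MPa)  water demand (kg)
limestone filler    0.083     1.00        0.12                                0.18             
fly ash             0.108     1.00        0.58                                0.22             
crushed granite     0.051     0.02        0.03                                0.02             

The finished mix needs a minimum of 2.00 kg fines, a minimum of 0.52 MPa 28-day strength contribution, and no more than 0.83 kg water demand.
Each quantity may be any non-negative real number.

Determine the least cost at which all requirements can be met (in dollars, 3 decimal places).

Let x1 = kg of limestone filler, x2 = kg of fly ash, x3 = kg of crushed granite.
min 0.083x1 + 0.108x2 + 0.051x3 subject to:
  1x1 + 1x2 + 0.02x3 ≥ 2   (fines)
  0.12x1 + 0.58x2 + 0.03x3 ≥ 0.52   (28-day strength contribution)
  0.18x1 + 0.22x2 + 0.02x3 ≤ 0.83   (water demand)
  x1, x2, x3 ≥ 0.
The optimal basis is {limestone filler, fly ash}; crushed granite drops out. Binding constraints: fines and 28-day strength contribution.
That vertex is x1 = 1.391, x2 = 0.6087.
Hence cost = 0.083·1.391 + 0.108·0.6087 = $0.18119.

$0.181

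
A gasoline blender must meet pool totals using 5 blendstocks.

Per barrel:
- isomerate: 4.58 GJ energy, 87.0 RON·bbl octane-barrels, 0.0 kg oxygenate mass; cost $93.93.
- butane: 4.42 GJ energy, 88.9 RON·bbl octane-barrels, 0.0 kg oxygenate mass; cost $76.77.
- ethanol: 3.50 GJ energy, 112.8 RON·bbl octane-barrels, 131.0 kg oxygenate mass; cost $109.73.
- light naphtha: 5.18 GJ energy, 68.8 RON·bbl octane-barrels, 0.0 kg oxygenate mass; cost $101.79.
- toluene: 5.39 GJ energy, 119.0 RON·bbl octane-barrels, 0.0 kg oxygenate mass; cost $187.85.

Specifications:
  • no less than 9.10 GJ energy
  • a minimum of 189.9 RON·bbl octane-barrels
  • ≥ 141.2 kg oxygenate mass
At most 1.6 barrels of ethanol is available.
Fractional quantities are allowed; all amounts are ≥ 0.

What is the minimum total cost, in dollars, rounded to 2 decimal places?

$210.81

Treat it as an LP. Let x1 = barrels of isomerate, x2 = barrels of butane, x3 = barrels of ethanol, x4 = barrels of light naphtha, x5 = barrels of toluene.
min 93.93x1 + 76.77x2 + 109.73x3 + 101.79x4 + 187.85x5 s.t.:
  4.58x1 + 4.42x2 + 3.5x3 + 5.18x4 + 5.39x5 ≥ 9.1   (energy)
  87x1 + 88.9x2 + 112.8x3 + 68.8x4 + 119x5 ≥ 189.9   (octane-barrels)
  131x3 ≥ 141.2   (oxygenate mass)
  x3 ≤ 1.6
  x1, x2, x3, x4, x5 ≥ 0.
At the optimum only butane, ethanol are positive (isomerate, light naphtha, toluene = 0). Binding constraints: energy and oxygenate mass.
That vertex is x2 = 1.2053, x3 = 1.0779.
Cost = 76.77·1.2053 + 109.73·1.0779 = 210.8088.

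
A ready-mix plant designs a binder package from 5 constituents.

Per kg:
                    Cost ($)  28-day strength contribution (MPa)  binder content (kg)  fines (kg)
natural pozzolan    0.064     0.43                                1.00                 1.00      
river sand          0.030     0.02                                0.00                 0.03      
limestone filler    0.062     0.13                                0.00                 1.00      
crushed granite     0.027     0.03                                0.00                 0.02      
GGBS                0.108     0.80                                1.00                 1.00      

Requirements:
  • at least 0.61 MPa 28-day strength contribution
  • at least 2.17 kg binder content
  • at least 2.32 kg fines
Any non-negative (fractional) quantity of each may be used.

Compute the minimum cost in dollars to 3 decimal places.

$0.148

Set it up as a linear program. Let x1 = kg of natural pozzolan, x2 = kg of river sand, x3 = kg of limestone filler, x4 = kg of crushed granite, x5 = kg of GGBS.
min 0.064x1 + 0.03x2 + 0.062x3 + 0.027x4 + 0.108x5 s.t.:
  0.43x1 + 0.02x2 + 0.13x3 + 0.03x4 + 0.8x5 ≥ 0.61   (28-day strength contribution)
  1x1 + 1x5 ≥ 2.17   (binder content)
  1x1 + 0.03x2 + 1x3 + 0.02x4 + 1x5 ≥ 2.32   (fines)
  x1, x2, x3, x4, x5 ≥ 0.
The cheapest feasible vertex uses only natural pozzolan, limestone filler; river sand, crushed granite, GGBS are not used. The binder content and fines requirements are met with equality.
Solving gives x1 = 2.17, x3 = 0.15.
Cost = 0.064·2.17 + 0.062·0.15 = 0.14818.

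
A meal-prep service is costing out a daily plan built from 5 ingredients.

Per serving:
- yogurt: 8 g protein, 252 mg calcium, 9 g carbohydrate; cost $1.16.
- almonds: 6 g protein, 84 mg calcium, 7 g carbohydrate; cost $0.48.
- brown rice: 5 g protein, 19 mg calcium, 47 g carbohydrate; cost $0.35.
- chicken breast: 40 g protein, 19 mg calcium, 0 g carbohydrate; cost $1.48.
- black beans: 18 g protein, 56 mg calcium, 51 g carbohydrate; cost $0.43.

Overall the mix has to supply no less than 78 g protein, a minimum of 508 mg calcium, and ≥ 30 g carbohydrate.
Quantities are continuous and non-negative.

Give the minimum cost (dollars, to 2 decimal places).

$3.00

This is a linear program. Let x1 = servings of yogurt, x2 = servings of almonds, x3 = servings of brown rice, x4 = servings of chicken breast, x5 = servings of black beans.
Minimise 1.16x1 + 0.48x2 + 0.35x3 + 1.48x4 + 0.43x5 s.t.:
  8x1 + 6x2 + 5x3 + 40x4 + 18x5 ≥ 78   (protein)
  252x1 + 84x2 + 19x3 + 19x4 + 56x5 ≥ 508   (calcium)
  9x1 + 7x2 + 47x3 + 51x5 ≥ 30   (carbohydrate)
  x1, x2, x3, x4, x5 ≥ 0.
At the optimum only yogurt, black beans are positive (almonds, brown rice, chicken breast = 0). Binding constraints: protein and calcium.
Solving gives x1 = 1.1683, x5 = 3.8141.
Objective = 1.16·1.1683 + 0.43·3.8141 = 2.9953.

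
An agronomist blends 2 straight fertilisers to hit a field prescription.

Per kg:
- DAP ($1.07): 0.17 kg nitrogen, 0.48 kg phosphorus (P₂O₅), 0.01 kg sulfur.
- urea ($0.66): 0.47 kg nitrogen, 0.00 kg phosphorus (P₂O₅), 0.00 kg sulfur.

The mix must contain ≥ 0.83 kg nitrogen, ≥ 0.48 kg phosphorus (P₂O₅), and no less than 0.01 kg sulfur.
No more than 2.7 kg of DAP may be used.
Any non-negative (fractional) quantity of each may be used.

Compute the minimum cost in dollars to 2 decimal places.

Let x1 = kg of DAP, x2 = kg of urea.
Minimize 1.07x1 + 0.66x2 with:
  0.17x1 + 0.47x2 ≥ 0.83   (nitrogen)
  0.48x1 ≥ 0.48   (phosphorus (P₂O₅))
  0.01x1 ≥ 0.01   (sulfur)
  x1 ≤ 2.7
  x1, x2 ≥ 0.
Both inputs are positive at the optimum. Binding constraints: nitrogen, phosphorus (P₂O₅), sulfur.
So DAP = 1 kg, urea = 1.404 kg.
Objective = 1.07·1 + 0.66·1.404 = 1.9966.

$2.00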